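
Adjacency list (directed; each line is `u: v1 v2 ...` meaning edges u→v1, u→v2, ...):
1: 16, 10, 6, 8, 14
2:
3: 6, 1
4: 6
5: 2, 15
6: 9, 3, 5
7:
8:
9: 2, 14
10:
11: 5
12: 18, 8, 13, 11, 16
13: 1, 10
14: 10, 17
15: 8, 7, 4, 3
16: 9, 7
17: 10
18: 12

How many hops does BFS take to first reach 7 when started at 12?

2

Level 0: 12
Level 1: 8, 11, 13, 16, 18
Level 2: 1, 5, 7, 9, 10
Level 3: 2, 6, 14, 15
Level 4: 3, 4, 17
7 first appears at level 2.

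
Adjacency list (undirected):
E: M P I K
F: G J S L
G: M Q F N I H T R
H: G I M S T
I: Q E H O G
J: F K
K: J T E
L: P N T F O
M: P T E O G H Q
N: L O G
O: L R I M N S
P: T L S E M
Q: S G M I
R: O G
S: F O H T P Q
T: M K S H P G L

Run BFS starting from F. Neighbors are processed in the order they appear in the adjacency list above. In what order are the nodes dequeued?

F G J S L M Q N I H T R K O P E

Visit F; enqueue G, J, S, L → queue [G, J, S, L]
Visit G; enqueue M, Q, N, I, H, T, R → queue [J, S, L, M, Q, N, I, H, T, R]
Visit J; enqueue K → queue [S, L, M, Q, N, I, H, T, R, K]
Visit S; enqueue O, P → queue [L, M, Q, N, I, H, T, R, K, O, P]
Visit L → queue [M, Q, N, I, H, T, R, K, O, P]
Visit M; enqueue E → queue [Q, N, I, H, T, R, K, O, P, E]
Visit Q → queue [N, I, H, T, R, K, O, P, E]
Visit N → queue [I, H, T, R, K, O, P, E]
Visit I → queue [H, T, R, K, O, P, E]
Visit H → queue [T, R, K, O, P, E]
Visit T → queue [R, K, O, P, E]
Visit R → queue [K, O, P, E]
Visit K → queue [O, P, E]
Visit O → queue [P, E]
Visit P → queue [E]
Visit E → queue []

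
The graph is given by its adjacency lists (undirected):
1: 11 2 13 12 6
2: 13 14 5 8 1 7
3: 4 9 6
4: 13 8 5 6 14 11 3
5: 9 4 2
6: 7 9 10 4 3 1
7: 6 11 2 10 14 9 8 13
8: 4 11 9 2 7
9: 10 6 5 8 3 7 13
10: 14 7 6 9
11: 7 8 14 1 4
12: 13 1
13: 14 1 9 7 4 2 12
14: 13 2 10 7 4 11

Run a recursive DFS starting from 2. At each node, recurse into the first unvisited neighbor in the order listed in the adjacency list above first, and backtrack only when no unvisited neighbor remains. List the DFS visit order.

2 13 14 10 7 6 9 5 4 8 11 1 12 3

Visit 2
2 → 13
13 → 14
14 → 10
10 → 7
7 → 6
6 → 9
9 → 5
5 → 4
4 → 8
8 → 11
11 → 1
1 → 12
4 → 3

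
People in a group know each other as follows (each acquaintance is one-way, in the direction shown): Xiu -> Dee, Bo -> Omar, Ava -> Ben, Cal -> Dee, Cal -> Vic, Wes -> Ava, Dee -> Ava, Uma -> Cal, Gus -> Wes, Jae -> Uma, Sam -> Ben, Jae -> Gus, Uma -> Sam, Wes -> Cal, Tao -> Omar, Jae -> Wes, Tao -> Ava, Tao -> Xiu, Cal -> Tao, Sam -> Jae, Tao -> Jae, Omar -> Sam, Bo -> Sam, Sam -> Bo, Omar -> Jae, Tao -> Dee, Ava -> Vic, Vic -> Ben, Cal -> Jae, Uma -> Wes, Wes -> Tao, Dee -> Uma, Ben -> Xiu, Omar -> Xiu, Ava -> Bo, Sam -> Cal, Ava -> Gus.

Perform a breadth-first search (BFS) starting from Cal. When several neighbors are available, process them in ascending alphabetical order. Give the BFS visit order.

Cal, Dee, Jae, Tao, Vic, Ava, Uma, Gus, Wes, Omar, Xiu, Ben, Bo, Sam

Visit Cal; enqueue Dee, Jae, Tao, Vic → queue [Dee, Jae, Tao, Vic]
Visit Dee; enqueue Ava, Uma → queue [Jae, Tao, Vic, Ava, Uma]
Visit Jae; enqueue Gus, Wes → queue [Tao, Vic, Ava, Uma, Gus, Wes]
Visit Tao; enqueue Omar, Xiu → queue [Vic, Ava, Uma, Gus, Wes, Omar, Xiu]
Visit Vic; enqueue Ben → queue [Ava, Uma, Gus, Wes, Omar, Xiu, Ben]
Visit Ava; enqueue Bo → queue [Uma, Gus, Wes, Omar, Xiu, Ben, Bo]
Visit Uma; enqueue Sam → queue [Gus, Wes, Omar, Xiu, Ben, Bo, Sam]
Visit Gus → queue [Wes, Omar, Xiu, Ben, Bo, Sam]
Visit Wes → queue [Omar, Xiu, Ben, Bo, Sam]
Visit Omar → queue [Xiu, Ben, Bo, Sam]
Visit Xiu → queue [Ben, Bo, Sam]
Visit Ben → queue [Bo, Sam]
Visit Bo → queue [Sam]
Visit Sam → queue []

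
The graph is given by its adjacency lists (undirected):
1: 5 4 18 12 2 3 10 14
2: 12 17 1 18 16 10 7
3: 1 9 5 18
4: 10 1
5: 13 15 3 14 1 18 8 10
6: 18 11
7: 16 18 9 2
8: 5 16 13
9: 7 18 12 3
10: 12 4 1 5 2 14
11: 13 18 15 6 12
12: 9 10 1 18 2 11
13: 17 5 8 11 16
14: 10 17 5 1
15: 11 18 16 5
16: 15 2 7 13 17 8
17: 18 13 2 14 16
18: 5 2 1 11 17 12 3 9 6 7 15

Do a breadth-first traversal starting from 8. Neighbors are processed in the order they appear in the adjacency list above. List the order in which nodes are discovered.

8, 5, 16, 13, 15, 3, 14, 1, 18, 10, 2, 7, 17, 11, 9, 4, 12, 6

Visit 8; enqueue 5, 16, 13 → queue [5, 16, 13]
Visit 5; enqueue 15, 3, 14, 1, 18, 10 → queue [16, 13, 15, 3, 14, 1, 18, 10]
Visit 16; enqueue 2, 7, 17 → queue [13, 15, 3, 14, 1, 18, 10, 2, 7, 17]
Visit 13; enqueue 11 → queue [15, 3, 14, 1, 18, 10, 2, 7, 17, 11]
Visit 15 → queue [3, 14, 1, 18, 10, 2, 7, 17, 11]
Visit 3; enqueue 9 → queue [14, 1, 18, 10, 2, 7, 17, 11, 9]
Visit 14 → queue [1, 18, 10, 2, 7, 17, 11, 9]
Visit 1; enqueue 4, 12 → queue [18, 10, 2, 7, 17, 11, 9, 4, 12]
Visit 18; enqueue 6 → queue [10, 2, 7, 17, 11, 9, 4, 12, 6]
Visit 10 → queue [2, 7, 17, 11, 9, 4, 12, 6]
Visit 2 → queue [7, 17, 11, 9, 4, 12, 6]
Visit 7 → queue [17, 11, 9, 4, 12, 6]
Visit 17 → queue [11, 9, 4, 12, 6]
Visit 11 → queue [9, 4, 12, 6]
Visit 9 → queue [4, 12, 6]
Visit 4 → queue [12, 6]
Visit 12 → queue [6]
Visit 6 → queue []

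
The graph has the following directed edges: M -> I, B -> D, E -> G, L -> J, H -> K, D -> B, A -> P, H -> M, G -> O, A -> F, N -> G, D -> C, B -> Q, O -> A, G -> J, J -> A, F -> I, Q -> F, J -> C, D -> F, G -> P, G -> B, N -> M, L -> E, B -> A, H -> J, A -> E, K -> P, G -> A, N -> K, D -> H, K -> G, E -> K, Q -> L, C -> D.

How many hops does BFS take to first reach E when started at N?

Level 0: N
Level 1: G, K, M
Level 2: A, B, I, J, O, P
Level 3: C, D, E, F, Q
Level 4: H, L
E first appears at level 3.

3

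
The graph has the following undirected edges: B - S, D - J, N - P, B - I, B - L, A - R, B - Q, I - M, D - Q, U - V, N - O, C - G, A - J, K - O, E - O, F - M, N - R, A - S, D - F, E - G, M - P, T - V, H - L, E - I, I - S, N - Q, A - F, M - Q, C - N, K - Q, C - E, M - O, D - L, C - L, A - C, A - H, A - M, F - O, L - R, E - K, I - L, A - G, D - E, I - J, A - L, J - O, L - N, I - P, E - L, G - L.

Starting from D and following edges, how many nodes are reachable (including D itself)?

19

BFS from D visits: D, Q, L, J, F, E, N, M, K, B, R, I, H, G, C, A, O, P, S
Reachable nodes: 19 of 22 total.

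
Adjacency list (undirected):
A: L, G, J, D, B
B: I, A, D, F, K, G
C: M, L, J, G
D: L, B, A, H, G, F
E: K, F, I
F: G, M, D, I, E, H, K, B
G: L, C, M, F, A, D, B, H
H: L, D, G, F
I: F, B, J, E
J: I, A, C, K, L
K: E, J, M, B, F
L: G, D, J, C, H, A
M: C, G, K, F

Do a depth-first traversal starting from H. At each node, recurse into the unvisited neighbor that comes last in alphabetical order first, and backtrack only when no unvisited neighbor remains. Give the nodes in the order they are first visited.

Visit H
H → L
L → J
J → K
K → M
M → G
G → F
F → I
I → E
I → B
B → D
D → A
G → C

H L J K M G F I E B D A C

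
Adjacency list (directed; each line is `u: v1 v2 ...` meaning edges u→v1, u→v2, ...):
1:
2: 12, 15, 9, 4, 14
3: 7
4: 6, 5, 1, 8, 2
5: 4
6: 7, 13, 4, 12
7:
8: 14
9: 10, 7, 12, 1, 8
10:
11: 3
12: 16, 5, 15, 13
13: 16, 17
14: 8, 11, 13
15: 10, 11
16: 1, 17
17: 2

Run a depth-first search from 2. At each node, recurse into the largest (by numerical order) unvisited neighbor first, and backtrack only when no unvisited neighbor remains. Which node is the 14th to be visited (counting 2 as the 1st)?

5

Visit 2
2 → 15
15 → 11
11 → 3
3 → 7
15 → 10
2 → 14
14 → 13
13 → 17
13 → 16
16 → 1
14 → 8
2 → 12
12 → 5
5 → 4
4 → 6
2 → 9

Visit order: 2, 15, 11, 3, 7, 10, 14, 13, 17, 16, 1, 8, 12, 5, 4, 6, 9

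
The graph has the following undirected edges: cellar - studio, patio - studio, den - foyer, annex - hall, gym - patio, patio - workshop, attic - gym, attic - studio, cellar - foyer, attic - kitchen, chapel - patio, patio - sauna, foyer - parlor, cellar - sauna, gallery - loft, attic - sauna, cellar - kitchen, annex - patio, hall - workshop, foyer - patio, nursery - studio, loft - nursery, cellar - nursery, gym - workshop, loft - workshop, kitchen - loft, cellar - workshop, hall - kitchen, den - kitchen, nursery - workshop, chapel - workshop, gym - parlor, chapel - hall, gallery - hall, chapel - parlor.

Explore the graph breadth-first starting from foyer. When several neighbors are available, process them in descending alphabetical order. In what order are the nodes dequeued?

Visit foyer; enqueue patio, parlor, den, cellar → queue [patio, parlor, den, cellar]
Visit patio; enqueue workshop, studio, sauna, gym, chapel, annex → queue [parlor, den, cellar, workshop, studio, sauna, gym, chapel, annex]
Visit parlor → queue [den, cellar, workshop, studio, sauna, gym, chapel, annex]
Visit den; enqueue kitchen → queue [cellar, workshop, studio, sauna, gym, chapel, annex, kitchen]
Visit cellar; enqueue nursery → queue [workshop, studio, sauna, gym, chapel, annex, kitchen, nursery]
Visit workshop; enqueue loft, hall → queue [studio, sauna, gym, chapel, annex, kitchen, nursery, loft, hall]
Visit studio; enqueue attic → queue [sauna, gym, chapel, annex, kitchen, nursery, loft, hall, attic]
Visit sauna → queue [gym, chapel, annex, kitchen, nursery, loft, hall, attic]
Visit gym → queue [chapel, annex, kitchen, nursery, loft, hall, attic]
Visit chapel → queue [annex, kitchen, nursery, loft, hall, attic]
Visit annex → queue [kitchen, nursery, loft, hall, attic]
Visit kitchen → queue [nursery, loft, hall, attic]
Visit nursery → queue [loft, hall, attic]
Visit loft; enqueue gallery → queue [hall, attic, gallery]
Visit hall → queue [attic, gallery]
Visit attic → queue [gallery]
Visit gallery → queue []

foyer → patio → parlor → den → cellar → workshop → studio → sauna → gym → chapel → annex → kitchen → nursery → loft → hall → attic → gallery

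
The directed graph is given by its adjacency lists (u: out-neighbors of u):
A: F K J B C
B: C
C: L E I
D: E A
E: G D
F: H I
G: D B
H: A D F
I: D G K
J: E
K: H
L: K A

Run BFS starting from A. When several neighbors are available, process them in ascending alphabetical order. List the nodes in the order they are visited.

Visit A; enqueue B, C, F, J, K → queue [B, C, F, J, K]
Visit B → queue [C, F, J, K]
Visit C; enqueue E, I, L → queue [F, J, K, E, I, L]
Visit F; enqueue H → queue [J, K, E, I, L, H]
Visit J → queue [K, E, I, L, H]
Visit K → queue [E, I, L, H]
Visit E; enqueue D, G → queue [I, L, H, D, G]
Visit I → queue [L, H, D, G]
Visit L → queue [H, D, G]
Visit H → queue [D, G]
Visit D → queue [G]
Visit G → queue []

A, B, C, F, J, K, E, I, L, H, D, G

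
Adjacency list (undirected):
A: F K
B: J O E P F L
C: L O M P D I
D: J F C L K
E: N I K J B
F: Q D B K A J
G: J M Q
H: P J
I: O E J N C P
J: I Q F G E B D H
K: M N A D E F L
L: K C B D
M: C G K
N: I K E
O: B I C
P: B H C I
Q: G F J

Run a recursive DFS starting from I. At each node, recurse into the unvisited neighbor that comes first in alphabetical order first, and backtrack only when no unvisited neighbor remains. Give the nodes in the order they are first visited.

Visit I
I → C
C → D
D → F
F → A
A → K
K → E
E → B
B → J
J → G
G → M
G → Q
J → H
H → P
B → L
B → O
E → N

I -> C -> D -> F -> A -> K -> E -> B -> J -> G -> M -> Q -> H -> P -> L -> O -> N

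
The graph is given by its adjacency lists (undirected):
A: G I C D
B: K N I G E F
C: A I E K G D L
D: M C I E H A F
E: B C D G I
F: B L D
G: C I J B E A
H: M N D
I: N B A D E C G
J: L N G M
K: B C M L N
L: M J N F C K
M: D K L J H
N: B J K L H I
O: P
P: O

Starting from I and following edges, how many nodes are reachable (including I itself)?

14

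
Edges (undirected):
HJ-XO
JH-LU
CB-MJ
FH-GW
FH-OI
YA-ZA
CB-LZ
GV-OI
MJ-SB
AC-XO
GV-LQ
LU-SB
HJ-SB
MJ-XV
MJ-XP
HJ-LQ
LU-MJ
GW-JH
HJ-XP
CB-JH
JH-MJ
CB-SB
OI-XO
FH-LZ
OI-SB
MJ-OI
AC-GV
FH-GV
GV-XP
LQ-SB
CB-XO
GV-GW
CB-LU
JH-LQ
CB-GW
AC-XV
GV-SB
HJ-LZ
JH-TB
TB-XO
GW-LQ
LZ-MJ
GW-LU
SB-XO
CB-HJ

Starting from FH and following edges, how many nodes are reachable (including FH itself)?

BFS from FH visits: FH, GV, GW, LZ, OI, AC, LQ, SB, XP, CB, JH, LU, HJ, MJ, XO, XV, TB
Reachable nodes: 17 of 19 total.

17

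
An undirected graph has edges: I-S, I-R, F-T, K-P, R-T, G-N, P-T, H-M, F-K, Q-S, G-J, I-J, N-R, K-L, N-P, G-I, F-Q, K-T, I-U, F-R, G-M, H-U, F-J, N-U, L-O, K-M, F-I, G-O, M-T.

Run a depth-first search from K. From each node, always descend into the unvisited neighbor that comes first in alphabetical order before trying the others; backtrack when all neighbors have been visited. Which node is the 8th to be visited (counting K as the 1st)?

Visit K
K → F
F → I
I → G
G → J
G → M
M → H
H → U
U → N
N → P
P → T
T → R
G → O
O → L
I → S
S → Q

Visit order: K, F, I, G, J, M, H, U, N, P, T, R, O, L, S, Q

U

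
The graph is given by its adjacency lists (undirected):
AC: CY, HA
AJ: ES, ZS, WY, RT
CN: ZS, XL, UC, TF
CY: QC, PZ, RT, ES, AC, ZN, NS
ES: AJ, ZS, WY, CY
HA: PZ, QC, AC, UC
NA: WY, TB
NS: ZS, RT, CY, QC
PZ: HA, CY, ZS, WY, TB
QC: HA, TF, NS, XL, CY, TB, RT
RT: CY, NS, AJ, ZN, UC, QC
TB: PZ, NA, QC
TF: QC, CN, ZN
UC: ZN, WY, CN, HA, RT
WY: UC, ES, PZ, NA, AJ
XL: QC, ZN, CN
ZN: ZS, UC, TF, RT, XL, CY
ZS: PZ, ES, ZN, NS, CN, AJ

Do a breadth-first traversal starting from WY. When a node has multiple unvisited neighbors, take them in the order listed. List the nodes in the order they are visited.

Visit WY; enqueue UC, ES, PZ, NA, AJ → queue [UC, ES, PZ, NA, AJ]
Visit UC; enqueue ZN, CN, HA, RT → queue [ES, PZ, NA, AJ, ZN, CN, HA, RT]
Visit ES; enqueue ZS, CY → queue [PZ, NA, AJ, ZN, CN, HA, RT, ZS, CY]
Visit PZ; enqueue TB → queue [NA, AJ, ZN, CN, HA, RT, ZS, CY, TB]
Visit NA → queue [AJ, ZN, CN, HA, RT, ZS, CY, TB]
Visit AJ → queue [ZN, CN, HA, RT, ZS, CY, TB]
Visit ZN; enqueue TF, XL → queue [CN, HA, RT, ZS, CY, TB, TF, XL]
Visit CN → queue [HA, RT, ZS, CY, TB, TF, XL]
Visit HA; enqueue QC, AC → queue [RT, ZS, CY, TB, TF, XL, QC, AC]
Visit RT; enqueue NS → queue [ZS, CY, TB, TF, XL, QC, AC, NS]
Visit ZS → queue [CY, TB, TF, XL, QC, AC, NS]
Visit CY → queue [TB, TF, XL, QC, AC, NS]
Visit TB → queue [TF, XL, QC, AC, NS]
Visit TF → queue [XL, QC, AC, NS]
Visit XL → queue [QC, AC, NS]
Visit QC → queue [AC, NS]
Visit AC → queue [NS]
Visit NS → queue []

WY, UC, ES, PZ, NA, AJ, ZN, CN, HA, RT, ZS, CY, TB, TF, XL, QC, AC, NS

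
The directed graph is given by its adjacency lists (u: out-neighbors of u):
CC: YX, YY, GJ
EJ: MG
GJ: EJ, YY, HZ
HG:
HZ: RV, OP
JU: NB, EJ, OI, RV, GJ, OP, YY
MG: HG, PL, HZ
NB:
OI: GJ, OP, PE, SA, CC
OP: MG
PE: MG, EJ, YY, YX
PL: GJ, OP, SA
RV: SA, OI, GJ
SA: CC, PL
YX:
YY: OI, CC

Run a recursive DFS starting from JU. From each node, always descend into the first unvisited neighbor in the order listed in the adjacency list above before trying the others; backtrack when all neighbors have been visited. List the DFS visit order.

JU NB EJ MG HG PL GJ YY OI OP PE YX SA CC HZ RV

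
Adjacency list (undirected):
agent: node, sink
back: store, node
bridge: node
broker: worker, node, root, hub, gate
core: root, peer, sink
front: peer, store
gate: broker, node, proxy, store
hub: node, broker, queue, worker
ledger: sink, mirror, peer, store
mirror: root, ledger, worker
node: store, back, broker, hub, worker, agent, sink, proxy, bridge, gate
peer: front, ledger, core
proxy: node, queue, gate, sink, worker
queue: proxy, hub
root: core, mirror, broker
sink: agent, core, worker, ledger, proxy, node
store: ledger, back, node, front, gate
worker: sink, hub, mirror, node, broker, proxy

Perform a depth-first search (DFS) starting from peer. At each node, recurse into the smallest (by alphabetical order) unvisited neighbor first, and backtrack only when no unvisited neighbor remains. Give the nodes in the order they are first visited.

peer -> core -> root -> broker -> gate -> node -> agent -> sink -> ledger -> mirror -> worker -> hub -> queue -> proxy -> store -> back -> front -> bridge

Visit peer
peer → core
core → root
root → broker
broker → gate
gate → node
node → agent
agent → sink
sink → ledger
ledger → mirror
mirror → worker
worker → hub
hub → queue
queue → proxy
ledger → store
store → back
store → front
node → bridge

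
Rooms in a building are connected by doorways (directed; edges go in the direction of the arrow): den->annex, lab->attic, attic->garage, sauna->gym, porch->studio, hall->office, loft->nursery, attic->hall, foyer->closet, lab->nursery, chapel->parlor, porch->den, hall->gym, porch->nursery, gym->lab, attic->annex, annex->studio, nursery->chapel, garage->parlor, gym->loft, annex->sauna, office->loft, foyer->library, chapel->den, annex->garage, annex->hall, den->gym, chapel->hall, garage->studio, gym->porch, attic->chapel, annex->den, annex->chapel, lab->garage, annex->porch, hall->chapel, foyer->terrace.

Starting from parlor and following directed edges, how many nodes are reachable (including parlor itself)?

1

BFS from parlor visits: parlor
Reachable nodes: 1 of 19 total.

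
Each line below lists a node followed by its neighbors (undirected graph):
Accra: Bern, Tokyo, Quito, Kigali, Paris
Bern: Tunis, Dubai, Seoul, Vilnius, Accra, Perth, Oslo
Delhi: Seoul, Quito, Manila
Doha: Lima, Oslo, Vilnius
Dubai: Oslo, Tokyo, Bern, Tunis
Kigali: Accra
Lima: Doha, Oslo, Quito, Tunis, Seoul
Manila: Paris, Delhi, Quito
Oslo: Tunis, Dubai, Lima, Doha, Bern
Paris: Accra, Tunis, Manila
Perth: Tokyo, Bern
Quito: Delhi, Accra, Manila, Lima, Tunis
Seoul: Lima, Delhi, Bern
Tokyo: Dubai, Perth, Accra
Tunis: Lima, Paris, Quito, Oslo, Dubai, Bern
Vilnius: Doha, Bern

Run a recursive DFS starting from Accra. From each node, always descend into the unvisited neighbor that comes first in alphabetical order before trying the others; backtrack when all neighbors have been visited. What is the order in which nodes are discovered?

Accra → Bern → Dubai → Oslo → Doha → Lima → Quito → Delhi → Manila → Paris → Tunis → Seoul → Vilnius → Tokyo → Perth → Kigali

Visit Accra
Accra → Bern
Bern → Dubai
Dubai → Oslo
Oslo → Doha
Doha → Lima
Lima → Quito
Quito → Delhi
Delhi → Manila
Manila → Paris
Paris → Tunis
Delhi → Seoul
Doha → Vilnius
Dubai → Tokyo
Tokyo → Perth
Accra → Kigali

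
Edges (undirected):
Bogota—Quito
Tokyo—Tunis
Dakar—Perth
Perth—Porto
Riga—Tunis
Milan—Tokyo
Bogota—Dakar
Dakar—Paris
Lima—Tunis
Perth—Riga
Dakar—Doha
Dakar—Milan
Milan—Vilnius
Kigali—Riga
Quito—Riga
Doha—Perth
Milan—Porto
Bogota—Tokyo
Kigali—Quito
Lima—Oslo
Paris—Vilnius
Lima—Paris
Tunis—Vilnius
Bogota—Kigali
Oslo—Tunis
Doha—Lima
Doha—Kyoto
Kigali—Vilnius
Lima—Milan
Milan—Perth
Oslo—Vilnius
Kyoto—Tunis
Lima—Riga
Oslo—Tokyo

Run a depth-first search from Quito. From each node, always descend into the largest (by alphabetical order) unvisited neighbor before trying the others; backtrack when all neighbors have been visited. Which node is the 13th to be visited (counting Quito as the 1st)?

Visit Quito
Quito → Riga
Riga → Tunis
Tunis → Vilnius
Vilnius → Paris
Paris → Lima
Lima → Oslo
Oslo → Tokyo
Tokyo → Milan
Milan → Porto
Porto → Perth
Perth → Doha
Doha → Kyoto
Doha → Dakar
Dakar → Bogota
Bogota → Kigali

Visit order: Quito, Riga, Tunis, Vilnius, Paris, Lima, Oslo, Tokyo, Milan, Porto, Perth, Doha, Kyoto, Dakar, Bogota, Kigali

Kyoto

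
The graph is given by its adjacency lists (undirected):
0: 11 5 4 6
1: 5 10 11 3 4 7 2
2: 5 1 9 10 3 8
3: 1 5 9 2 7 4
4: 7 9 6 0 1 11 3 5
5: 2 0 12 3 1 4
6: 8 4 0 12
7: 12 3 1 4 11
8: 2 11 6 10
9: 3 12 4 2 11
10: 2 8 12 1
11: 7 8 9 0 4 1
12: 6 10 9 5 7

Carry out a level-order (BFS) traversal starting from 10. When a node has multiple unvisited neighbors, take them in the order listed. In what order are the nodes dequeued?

10, 2, 8, 12, 1, 5, 9, 3, 11, 6, 7, 4, 0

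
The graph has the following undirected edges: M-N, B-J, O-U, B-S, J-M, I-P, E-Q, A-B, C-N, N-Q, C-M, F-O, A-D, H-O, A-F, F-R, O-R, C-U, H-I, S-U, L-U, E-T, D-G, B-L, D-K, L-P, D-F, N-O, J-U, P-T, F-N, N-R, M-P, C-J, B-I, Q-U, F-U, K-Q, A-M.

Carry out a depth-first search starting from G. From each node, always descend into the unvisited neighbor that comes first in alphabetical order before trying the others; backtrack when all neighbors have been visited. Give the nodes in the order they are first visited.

G -> D -> A -> B -> I -> H -> O -> F -> N -> C -> J -> M -> P -> L -> U -> Q -> E -> T -> K -> S -> R

Visit G
G → D
D → A
A → B
B → I
I → H
H → O
O → F
F → N
N → C
C → J
J → M
M → P
P → L
L → U
U → Q
Q → E
E → T
Q → K
U → S
N → R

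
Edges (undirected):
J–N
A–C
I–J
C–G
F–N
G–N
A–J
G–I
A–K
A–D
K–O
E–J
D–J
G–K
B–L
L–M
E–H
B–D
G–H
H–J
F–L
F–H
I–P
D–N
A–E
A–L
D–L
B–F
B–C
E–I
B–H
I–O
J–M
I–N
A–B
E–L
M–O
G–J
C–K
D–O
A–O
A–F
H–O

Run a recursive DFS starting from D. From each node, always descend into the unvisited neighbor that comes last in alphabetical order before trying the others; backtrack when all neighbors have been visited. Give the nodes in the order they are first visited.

Visit D
D → O
O → M
M → L
L → F
F → N
N → J
J → I
I → P
I → G
G → K
K → C
C → B
B → H
H → E
E → A

D → O → M → L → F → N → J → I → P → G → K → C → B → H → E → A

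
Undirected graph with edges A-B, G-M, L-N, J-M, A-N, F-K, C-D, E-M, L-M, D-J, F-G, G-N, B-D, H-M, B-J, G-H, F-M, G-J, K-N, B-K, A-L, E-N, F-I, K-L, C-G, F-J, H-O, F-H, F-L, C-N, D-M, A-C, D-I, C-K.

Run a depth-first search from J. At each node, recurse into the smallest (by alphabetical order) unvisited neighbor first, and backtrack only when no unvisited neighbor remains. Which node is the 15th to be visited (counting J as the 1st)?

O

Visit J
J → B
B → A
A → C
C → D
D → I
I → F
F → G
G → H
H → M
M → E
E → N
N → K
K → L
H → O

Visit order: J, B, A, C, D, I, F, G, H, M, E, N, K, L, O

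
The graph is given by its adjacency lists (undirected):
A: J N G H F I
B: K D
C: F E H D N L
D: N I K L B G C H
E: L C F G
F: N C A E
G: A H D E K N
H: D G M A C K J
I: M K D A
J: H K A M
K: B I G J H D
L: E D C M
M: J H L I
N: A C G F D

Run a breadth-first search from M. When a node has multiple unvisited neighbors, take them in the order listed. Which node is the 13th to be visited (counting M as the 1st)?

Visit M; enqueue J, H, L, I → queue [J, H, L, I]
Visit J; enqueue K, A → queue [H, L, I, K, A]
Visit H; enqueue D, G, C → queue [L, I, K, A, D, G, C]
Visit L; enqueue E → queue [I, K, A, D, G, C, E]
Visit I → queue [K, A, D, G, C, E]
Visit K; enqueue B → queue [A, D, G, C, E, B]
Visit A; enqueue N, F → queue [D, G, C, E, B, N, F]
Visit D → queue [G, C, E, B, N, F]
Visit G → queue [C, E, B, N, F]
Visit C → queue [E, B, N, F]
Visit E → queue [B, N, F]
Visit B → queue [N, F]
Visit N → queue [F]
Visit F → queue []

Visit order: M, J, H, L, I, K, A, D, G, C, E, B, N, F

N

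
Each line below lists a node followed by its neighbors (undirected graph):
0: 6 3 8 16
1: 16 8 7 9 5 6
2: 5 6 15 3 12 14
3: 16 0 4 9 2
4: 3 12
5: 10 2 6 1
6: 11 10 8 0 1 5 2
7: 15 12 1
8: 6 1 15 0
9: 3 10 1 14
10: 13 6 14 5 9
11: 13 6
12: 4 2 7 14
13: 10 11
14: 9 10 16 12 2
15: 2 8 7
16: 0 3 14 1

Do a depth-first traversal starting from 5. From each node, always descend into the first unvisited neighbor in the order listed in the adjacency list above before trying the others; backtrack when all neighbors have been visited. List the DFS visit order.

Visit 5
5 → 10
10 → 13
13 → 11
11 → 6
6 → 8
8 → 1
1 → 16
16 → 0
0 → 3
3 → 4
4 → 12
12 → 2
2 → 15
15 → 7
2 → 14
14 → 9

5 10 13 11 6 8 1 16 0 3 4 12 2 15 7 14 9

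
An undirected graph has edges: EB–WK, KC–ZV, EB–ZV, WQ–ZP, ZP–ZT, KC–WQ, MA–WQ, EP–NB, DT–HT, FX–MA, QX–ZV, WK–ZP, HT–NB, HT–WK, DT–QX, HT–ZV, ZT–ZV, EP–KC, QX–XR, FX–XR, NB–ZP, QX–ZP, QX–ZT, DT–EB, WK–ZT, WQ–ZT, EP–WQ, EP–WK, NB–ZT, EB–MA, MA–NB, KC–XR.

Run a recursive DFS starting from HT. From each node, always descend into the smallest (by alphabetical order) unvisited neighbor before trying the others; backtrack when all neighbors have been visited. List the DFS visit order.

HT, DT, EB, MA, FX, XR, KC, EP, NB, ZP, QX, ZT, WK, WQ, ZV

Visit HT
HT → DT
DT → EB
EB → MA
MA → FX
FX → XR
XR → KC
KC → EP
EP → NB
NB → ZP
ZP → QX
QX → ZT
ZT → WK
ZT → WQ
ZT → ZV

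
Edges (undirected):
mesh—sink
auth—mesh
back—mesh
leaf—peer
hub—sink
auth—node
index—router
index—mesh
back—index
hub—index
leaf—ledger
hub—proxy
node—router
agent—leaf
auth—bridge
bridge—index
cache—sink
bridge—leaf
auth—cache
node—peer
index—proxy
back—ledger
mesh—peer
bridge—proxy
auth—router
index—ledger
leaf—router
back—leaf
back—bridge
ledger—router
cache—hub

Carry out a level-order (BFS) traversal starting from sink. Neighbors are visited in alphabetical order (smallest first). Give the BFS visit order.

Visit sink; enqueue cache, hub, mesh → queue [cache, hub, mesh]
Visit cache; enqueue auth → queue [hub, mesh, auth]
Visit hub; enqueue index, proxy → queue [mesh, auth, index, proxy]
Visit mesh; enqueue back, peer → queue [auth, index, proxy, back, peer]
Visit auth; enqueue bridge, node, router → queue [index, proxy, back, peer, bridge, node, router]
Visit index; enqueue ledger → queue [proxy, back, peer, bridge, node, router, ledger]
Visit proxy → queue [back, peer, bridge, node, router, ledger]
Visit back; enqueue leaf → queue [peer, bridge, node, router, ledger, leaf]
Visit peer → queue [bridge, node, router, ledger, leaf]
Visit bridge → queue [node, router, ledger, leaf]
Visit node → queue [router, ledger, leaf]
Visit router → queue [ledger, leaf]
Visit ledger → queue [leaf]
Visit leaf; enqueue agent → queue [agent]
Visit agent → queue []

sink, cache, hub, mesh, auth, index, proxy, back, peer, bridge, node, router, ledger, leaf, agent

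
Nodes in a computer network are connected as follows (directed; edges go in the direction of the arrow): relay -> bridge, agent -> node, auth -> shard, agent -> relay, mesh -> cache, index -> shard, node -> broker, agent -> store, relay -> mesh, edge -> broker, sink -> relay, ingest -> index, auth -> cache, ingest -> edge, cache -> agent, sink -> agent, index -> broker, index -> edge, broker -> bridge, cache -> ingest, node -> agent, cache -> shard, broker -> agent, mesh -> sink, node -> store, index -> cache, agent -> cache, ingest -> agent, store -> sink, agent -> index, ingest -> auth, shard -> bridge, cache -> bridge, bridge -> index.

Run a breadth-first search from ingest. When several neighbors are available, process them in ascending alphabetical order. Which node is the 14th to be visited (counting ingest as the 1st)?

Visit ingest; enqueue agent, auth, edge, index → queue [agent, auth, edge, index]
Visit agent; enqueue cache, node, relay, store → queue [auth, edge, index, cache, node, relay, store]
Visit auth; enqueue shard → queue [edge, index, cache, node, relay, store, shard]
Visit edge; enqueue broker → queue [index, cache, node, relay, store, shard, broker]
Visit index → queue [cache, node, relay, store, shard, broker]
Visit cache; enqueue bridge → queue [node, relay, store, shard, broker, bridge]
Visit node → queue [relay, store, shard, broker, bridge]
Visit relay; enqueue mesh → queue [store, shard, broker, bridge, mesh]
Visit store; enqueue sink → queue [shard, broker, bridge, mesh, sink]
Visit shard → queue [broker, bridge, mesh, sink]
Visit broker → queue [bridge, mesh, sink]
Visit bridge → queue [mesh, sink]
Visit mesh → queue [sink]
Visit sink → queue []

Visit order: ingest, agent, auth, edge, index, cache, node, relay, store, shard, broker, bridge, mesh, sink

sink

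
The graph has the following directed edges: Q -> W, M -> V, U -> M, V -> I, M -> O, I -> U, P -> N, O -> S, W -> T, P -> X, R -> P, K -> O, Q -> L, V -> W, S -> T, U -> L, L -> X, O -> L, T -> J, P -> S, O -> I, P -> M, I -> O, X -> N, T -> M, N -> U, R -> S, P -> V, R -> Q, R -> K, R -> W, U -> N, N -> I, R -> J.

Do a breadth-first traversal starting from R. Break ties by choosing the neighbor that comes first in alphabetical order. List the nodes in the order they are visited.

R -> J -> K -> P -> Q -> S -> W -> O -> M -> N -> V -> X -> L -> T -> I -> U

Visit R; enqueue J, K, P, Q, S, W → queue [J, K, P, Q, S, W]
Visit J → queue [K, P, Q, S, W]
Visit K; enqueue O → queue [P, Q, S, W, O]
Visit P; enqueue M, N, V, X → queue [Q, S, W, O, M, N, V, X]
Visit Q; enqueue L → queue [S, W, O, M, N, V, X, L]
Visit S; enqueue T → queue [W, O, M, N, V, X, L, T]
Visit W → queue [O, M, N, V, X, L, T]
Visit O; enqueue I → queue [M, N, V, X, L, T, I]
Visit M → queue [N, V, X, L, T, I]
Visit N; enqueue U → queue [V, X, L, T, I, U]
Visit V → queue [X, L, T, I, U]
Visit X → queue [L, T, I, U]
Visit L → queue [T, I, U]
Visit T → queue [I, U]
Visit I → queue [U]
Visit U → queue []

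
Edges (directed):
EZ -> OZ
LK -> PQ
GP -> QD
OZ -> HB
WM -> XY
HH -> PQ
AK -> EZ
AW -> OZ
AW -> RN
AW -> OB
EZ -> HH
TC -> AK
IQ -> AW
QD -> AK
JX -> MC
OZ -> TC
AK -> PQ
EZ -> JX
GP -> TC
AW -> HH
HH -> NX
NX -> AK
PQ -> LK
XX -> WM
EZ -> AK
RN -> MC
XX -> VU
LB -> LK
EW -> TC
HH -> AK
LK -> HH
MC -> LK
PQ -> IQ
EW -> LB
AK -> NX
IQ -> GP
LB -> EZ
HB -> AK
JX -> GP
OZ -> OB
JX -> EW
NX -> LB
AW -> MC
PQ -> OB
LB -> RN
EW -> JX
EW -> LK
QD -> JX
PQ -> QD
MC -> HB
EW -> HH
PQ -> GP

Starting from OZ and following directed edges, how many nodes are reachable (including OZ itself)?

BFS from OZ visits: OZ, TC, OB, HB, AK, PQ, NX, EZ, QD, LK, IQ, GP, LB, JX, HH, AW, RN, MC, EW
Reachable nodes: 19 of 23 total.

19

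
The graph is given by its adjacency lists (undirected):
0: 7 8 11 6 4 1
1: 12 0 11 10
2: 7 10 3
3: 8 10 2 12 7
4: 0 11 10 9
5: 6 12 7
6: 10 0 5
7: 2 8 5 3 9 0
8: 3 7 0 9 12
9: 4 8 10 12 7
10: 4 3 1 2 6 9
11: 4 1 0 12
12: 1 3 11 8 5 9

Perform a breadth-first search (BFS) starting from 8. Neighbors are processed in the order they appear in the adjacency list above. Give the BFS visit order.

8, 3, 7, 0, 9, 12, 10, 2, 5, 11, 6, 4, 1

Visit 8; enqueue 3, 7, 0, 9, 12 → queue [3, 7, 0, 9, 12]
Visit 3; enqueue 10, 2 → queue [7, 0, 9, 12, 10, 2]
Visit 7; enqueue 5 → queue [0, 9, 12, 10, 2, 5]
Visit 0; enqueue 11, 6, 4, 1 → queue [9, 12, 10, 2, 5, 11, 6, 4, 1]
Visit 9 → queue [12, 10, 2, 5, 11, 6, 4, 1]
Visit 12 → queue [10, 2, 5, 11, 6, 4, 1]
Visit 10 → queue [2, 5, 11, 6, 4, 1]
Visit 2 → queue [5, 11, 6, 4, 1]
Visit 5 → queue [11, 6, 4, 1]
Visit 11 → queue [6, 4, 1]
Visit 6 → queue [4, 1]
Visit 4 → queue [1]
Visit 1 → queue []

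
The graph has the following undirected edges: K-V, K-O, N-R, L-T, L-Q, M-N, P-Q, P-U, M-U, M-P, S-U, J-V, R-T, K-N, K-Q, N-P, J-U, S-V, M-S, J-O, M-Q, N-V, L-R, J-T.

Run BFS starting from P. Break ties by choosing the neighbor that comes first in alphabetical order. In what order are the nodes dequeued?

Visit P; enqueue M, N, Q, U → queue [M, N, Q, U]
Visit M; enqueue S → queue [N, Q, U, S]
Visit N; enqueue K, R, V → queue [Q, U, S, K, R, V]
Visit Q; enqueue L → queue [U, S, K, R, V, L]
Visit U; enqueue J → queue [S, K, R, V, L, J]
Visit S → queue [K, R, V, L, J]
Visit K; enqueue O → queue [R, V, L, J, O]
Visit R; enqueue T → queue [V, L, J, O, T]
Visit V → queue [L, J, O, T]
Visit L → queue [J, O, T]
Visit J → queue [O, T]
Visit O → queue [T]
Visit T → queue []

P -> M -> N -> Q -> U -> S -> K -> R -> V -> L -> J -> O -> T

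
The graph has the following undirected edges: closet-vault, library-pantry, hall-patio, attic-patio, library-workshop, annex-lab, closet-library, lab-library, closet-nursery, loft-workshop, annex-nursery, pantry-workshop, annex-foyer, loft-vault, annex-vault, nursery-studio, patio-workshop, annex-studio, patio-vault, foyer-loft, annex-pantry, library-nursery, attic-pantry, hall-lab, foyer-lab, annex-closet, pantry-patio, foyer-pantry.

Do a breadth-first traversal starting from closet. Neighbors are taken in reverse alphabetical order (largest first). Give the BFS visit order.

closet → vault → nursery → library → annex → patio → loft → studio → workshop → pantry → lab → foyer → hall → attic

Visit closet; enqueue vault, nursery, library, annex → queue [vault, nursery, library, annex]
Visit vault; enqueue patio, loft → queue [nursery, library, annex, patio, loft]
Visit nursery; enqueue studio → queue [library, annex, patio, loft, studio]
Visit library; enqueue workshop, pantry, lab → queue [annex, patio, loft, studio, workshop, pantry, lab]
Visit annex; enqueue foyer → queue [patio, loft, studio, workshop, pantry, lab, foyer]
Visit patio; enqueue hall, attic → queue [loft, studio, workshop, pantry, lab, foyer, hall, attic]
Visit loft → queue [studio, workshop, pantry, lab, foyer, hall, attic]
Visit studio → queue [workshop, pantry, lab, foyer, hall, attic]
Visit workshop → queue [pantry, lab, foyer, hall, attic]
Visit pantry → queue [lab, foyer, hall, attic]
Visit lab → queue [foyer, hall, attic]
Visit foyer → queue [hall, attic]
Visit hall → queue [attic]
Visit attic → queue []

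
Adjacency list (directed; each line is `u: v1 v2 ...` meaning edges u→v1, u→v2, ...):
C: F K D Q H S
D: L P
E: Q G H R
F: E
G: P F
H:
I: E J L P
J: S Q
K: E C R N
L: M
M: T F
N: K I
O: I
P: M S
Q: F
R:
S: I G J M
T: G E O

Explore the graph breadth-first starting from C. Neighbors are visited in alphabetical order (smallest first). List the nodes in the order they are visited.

C -> D -> F -> H -> K -> Q -> S -> L -> P -> E -> N -> R -> G -> I -> J -> M -> T -> O

Visit C; enqueue D, F, H, K, Q, S → queue [D, F, H, K, Q, S]
Visit D; enqueue L, P → queue [F, H, K, Q, S, L, P]
Visit F; enqueue E → queue [H, K, Q, S, L, P, E]
Visit H → queue [K, Q, S, L, P, E]
Visit K; enqueue N, R → queue [Q, S, L, P, E, N, R]
Visit Q → queue [S, L, P, E, N, R]
Visit S; enqueue G, I, J, M → queue [L, P, E, N, R, G, I, J, M]
Visit L → queue [P, E, N, R, G, I, J, M]
Visit P → queue [E, N, R, G, I, J, M]
Visit E → queue [N, R, G, I, J, M]
Visit N → queue [R, G, I, J, M]
Visit R → queue [G, I, J, M]
Visit G → queue [I, J, M]
Visit I → queue [J, M]
Visit J → queue [M]
Visit M; enqueue T → queue [T]
Visit T; enqueue O → queue [O]
Visit O → queue []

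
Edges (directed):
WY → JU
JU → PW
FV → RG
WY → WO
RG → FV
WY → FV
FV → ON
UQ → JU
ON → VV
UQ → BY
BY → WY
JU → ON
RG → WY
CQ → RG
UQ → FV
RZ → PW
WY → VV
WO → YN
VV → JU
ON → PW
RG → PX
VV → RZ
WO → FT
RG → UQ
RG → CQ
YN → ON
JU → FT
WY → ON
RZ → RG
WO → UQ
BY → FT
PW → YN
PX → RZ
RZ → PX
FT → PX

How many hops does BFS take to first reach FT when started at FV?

4

Level 0: FV
Level 1: ON, RG
Level 2: CQ, PW, PX, UQ, VV, WY
Level 3: BY, JU, RZ, WO, YN
Level 4: FT
FT first appears at level 4.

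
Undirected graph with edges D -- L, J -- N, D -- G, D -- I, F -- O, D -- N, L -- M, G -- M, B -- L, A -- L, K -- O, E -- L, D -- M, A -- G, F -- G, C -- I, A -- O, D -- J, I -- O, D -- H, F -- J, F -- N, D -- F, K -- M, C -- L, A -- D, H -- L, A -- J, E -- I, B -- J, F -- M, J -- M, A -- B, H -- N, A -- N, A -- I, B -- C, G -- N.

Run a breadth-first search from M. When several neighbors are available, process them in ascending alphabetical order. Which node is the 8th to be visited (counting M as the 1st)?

A

Visit M; enqueue D, F, G, J, K, L → queue [D, F, G, J, K, L]
Visit D; enqueue A, H, I, N → queue [F, G, J, K, L, A, H, I, N]
Visit F; enqueue O → queue [G, J, K, L, A, H, I, N, O]
Visit G → queue [J, K, L, A, H, I, N, O]
Visit J; enqueue B → queue [K, L, A, H, I, N, O, B]
Visit K → queue [L, A, H, I, N, O, B]
Visit L; enqueue C, E → queue [A, H, I, N, O, B, C, E]
Visit A → queue [H, I, N, O, B, C, E]
Visit H → queue [I, N, O, B, C, E]
Visit I → queue [N, O, B, C, E]
Visit N → queue [O, B, C, E]
Visit O → queue [B, C, E]
Visit B → queue [C, E]
Visit C → queue [E]
Visit E → queue []

Visit order: M, D, F, G, J, K, L, A, H, I, N, O, B, C, E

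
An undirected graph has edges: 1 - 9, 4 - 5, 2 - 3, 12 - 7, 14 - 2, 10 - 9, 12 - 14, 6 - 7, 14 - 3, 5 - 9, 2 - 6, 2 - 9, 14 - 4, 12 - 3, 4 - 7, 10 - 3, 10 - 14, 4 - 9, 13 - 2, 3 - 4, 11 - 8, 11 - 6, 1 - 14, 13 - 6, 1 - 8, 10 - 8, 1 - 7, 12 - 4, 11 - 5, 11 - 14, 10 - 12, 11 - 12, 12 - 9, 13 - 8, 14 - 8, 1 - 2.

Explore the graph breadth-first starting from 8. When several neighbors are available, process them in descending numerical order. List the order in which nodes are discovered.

Visit 8; enqueue 14, 13, 11, 10, 1 → queue [14, 13, 11, 10, 1]
Visit 14; enqueue 12, 4, 3, 2 → queue [13, 11, 10, 1, 12, 4, 3, 2]
Visit 13; enqueue 6 → queue [11, 10, 1, 12, 4, 3, 2, 6]
Visit 11; enqueue 5 → queue [10, 1, 12, 4, 3, 2, 6, 5]
Visit 10; enqueue 9 → queue [1, 12, 4, 3, 2, 6, 5, 9]
Visit 1; enqueue 7 → queue [12, 4, 3, 2, 6, 5, 9, 7]
Visit 12 → queue [4, 3, 2, 6, 5, 9, 7]
Visit 4 → queue [3, 2, 6, 5, 9, 7]
Visit 3 → queue [2, 6, 5, 9, 7]
Visit 2 → queue [6, 5, 9, 7]
Visit 6 → queue [5, 9, 7]
Visit 5 → queue [9, 7]
Visit 9 → queue [7]
Visit 7 → queue []

8 14 13 11 10 1 12 4 3 2 6 5 9 7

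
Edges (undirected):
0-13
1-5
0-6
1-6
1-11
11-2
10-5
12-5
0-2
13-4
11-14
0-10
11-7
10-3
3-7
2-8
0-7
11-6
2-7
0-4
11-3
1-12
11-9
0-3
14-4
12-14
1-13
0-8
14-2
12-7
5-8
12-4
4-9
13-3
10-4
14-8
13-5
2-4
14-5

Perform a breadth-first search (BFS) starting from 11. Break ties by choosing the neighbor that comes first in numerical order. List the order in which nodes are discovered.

Visit 11; enqueue 1, 2, 3, 6, 7, 9, 14 → queue [1, 2, 3, 6, 7, 9, 14]
Visit 1; enqueue 5, 12, 13 → queue [2, 3, 6, 7, 9, 14, 5, 12, 13]
Visit 2; enqueue 0, 4, 8 → queue [3, 6, 7, 9, 14, 5, 12, 13, 0, 4, 8]
Visit 3; enqueue 10 → queue [6, 7, 9, 14, 5, 12, 13, 0, 4, 8, 10]
Visit 6 → queue [7, 9, 14, 5, 12, 13, 0, 4, 8, 10]
Visit 7 → queue [9, 14, 5, 12, 13, 0, 4, 8, 10]
Visit 9 → queue [14, 5, 12, 13, 0, 4, 8, 10]
Visit 14 → queue [5, 12, 13, 0, 4, 8, 10]
Visit 5 → queue [12, 13, 0, 4, 8, 10]
Visit 12 → queue [13, 0, 4, 8, 10]
Visit 13 → queue [0, 4, 8, 10]
Visit 0 → queue [4, 8, 10]
Visit 4 → queue [8, 10]
Visit 8 → queue [10]
Visit 10 → queue []

11 1 2 3 6 7 9 14 5 12 13 0 4 8 10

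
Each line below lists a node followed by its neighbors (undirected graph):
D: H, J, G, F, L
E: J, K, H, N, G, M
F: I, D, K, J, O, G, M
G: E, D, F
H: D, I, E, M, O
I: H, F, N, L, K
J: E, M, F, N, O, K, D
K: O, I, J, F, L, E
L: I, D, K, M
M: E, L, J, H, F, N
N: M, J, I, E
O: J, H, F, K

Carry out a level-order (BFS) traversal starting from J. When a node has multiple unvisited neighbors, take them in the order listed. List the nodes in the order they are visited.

Visit J; enqueue E, M, F, N, O, K, D → queue [E, M, F, N, O, K, D]
Visit E; enqueue H, G → queue [M, F, N, O, K, D, H, G]
Visit M; enqueue L → queue [F, N, O, K, D, H, G, L]
Visit F; enqueue I → queue [N, O, K, D, H, G, L, I]
Visit N → queue [O, K, D, H, G, L, I]
Visit O → queue [K, D, H, G, L, I]
Visit K → queue [D, H, G, L, I]
Visit D → queue [H, G, L, I]
Visit H → queue [G, L, I]
Visit G → queue [L, I]
Visit L → queue [I]
Visit I → queue []

J E M F N O K D H G L I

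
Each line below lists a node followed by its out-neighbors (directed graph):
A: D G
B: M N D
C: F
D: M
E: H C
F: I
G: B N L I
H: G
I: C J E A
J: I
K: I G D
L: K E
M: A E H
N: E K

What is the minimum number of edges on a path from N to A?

3

Level 0: N
Level 1: E, K
Level 2: C, D, G, H, I
Level 3: A, B, F, J, L, M
A first appears at level 3.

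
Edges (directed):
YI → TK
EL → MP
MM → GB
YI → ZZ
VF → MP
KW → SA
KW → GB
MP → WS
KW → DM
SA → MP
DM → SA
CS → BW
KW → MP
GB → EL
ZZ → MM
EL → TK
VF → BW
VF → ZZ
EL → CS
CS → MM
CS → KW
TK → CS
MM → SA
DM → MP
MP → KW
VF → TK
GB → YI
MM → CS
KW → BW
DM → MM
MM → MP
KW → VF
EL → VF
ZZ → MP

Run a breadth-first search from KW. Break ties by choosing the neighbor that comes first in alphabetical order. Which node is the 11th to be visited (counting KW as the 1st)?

WS

Visit KW; enqueue BW, DM, GB, MP, SA, VF → queue [BW, DM, GB, MP, SA, VF]
Visit BW → queue [DM, GB, MP, SA, VF]
Visit DM; enqueue MM → queue [GB, MP, SA, VF, MM]
Visit GB; enqueue EL, YI → queue [MP, SA, VF, MM, EL, YI]
Visit MP; enqueue WS → queue [SA, VF, MM, EL, YI, WS]
Visit SA → queue [VF, MM, EL, YI, WS]
Visit VF; enqueue TK, ZZ → queue [MM, EL, YI, WS, TK, ZZ]
Visit MM; enqueue CS → queue [EL, YI, WS, TK, ZZ, CS]
Visit EL → queue [YI, WS, TK, ZZ, CS]
Visit YI → queue [WS, TK, ZZ, CS]
Visit WS → queue [TK, ZZ, CS]
Visit TK → queue [ZZ, CS]
Visit ZZ → queue [CS]
Visit CS → queue []

Visit order: KW, BW, DM, GB, MP, SA, VF, MM, EL, YI, WS, TK, ZZ, CS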